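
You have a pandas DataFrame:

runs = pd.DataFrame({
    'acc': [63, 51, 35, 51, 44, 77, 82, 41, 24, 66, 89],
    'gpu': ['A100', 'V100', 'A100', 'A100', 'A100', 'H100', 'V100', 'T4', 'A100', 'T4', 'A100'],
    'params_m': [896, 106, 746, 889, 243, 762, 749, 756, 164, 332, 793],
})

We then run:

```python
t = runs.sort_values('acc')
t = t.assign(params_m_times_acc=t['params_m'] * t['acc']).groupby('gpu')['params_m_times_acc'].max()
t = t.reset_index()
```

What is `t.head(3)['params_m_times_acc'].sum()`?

160247

sort by acc:
    acc   gpu  params_m
8    24  A100       164
2    35  A100       746
7    41    T4       756
4    44  A100       243
1    51  V100       106
3    51  A100       889
0    63  A100       896
9    66    T4       332
5    77  H100       762
6    82  V100       749
10   89  A100       793
add column params_m_times_acc = t['params_m'] * t['acc']:
    acc   gpu  params_m  params_m_times_acc
8    24  A100       164                3936
2    35  A100       746               26110
7    41    T4       756               30996
4    44  A100       243               10692
1    51  V100       106                5406
3    51  A100       889               45339
0    63  A100       896               56448
9    66    T4       332               21912
5    77  H100       762               58674
6    82  V100       749               61418
10   89  A100       793               70577
group by gpu, max of params_m_times_acc:
gpu
A100    70577
H100    58674
T4      30996
V100    61418
Name: params_m_times_acc, dtype: int64
reset_index():
    gpu  params_m_times_acc
0  A100               70577
1  H100               58674
2    T4               30996
3  V100               61418
take first 3 rows:
    gpu  params_m_times_acc
0  A100               70577
1  H100               58674
2    T4               30996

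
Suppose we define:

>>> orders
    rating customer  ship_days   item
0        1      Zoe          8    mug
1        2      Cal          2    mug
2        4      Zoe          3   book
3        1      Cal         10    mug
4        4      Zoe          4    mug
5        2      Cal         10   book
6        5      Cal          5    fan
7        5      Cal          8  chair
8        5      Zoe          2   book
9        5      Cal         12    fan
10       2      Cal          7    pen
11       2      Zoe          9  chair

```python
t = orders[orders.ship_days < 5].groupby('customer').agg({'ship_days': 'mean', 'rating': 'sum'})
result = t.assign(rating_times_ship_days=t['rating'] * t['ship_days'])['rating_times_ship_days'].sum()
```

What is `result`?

filter rows where ship_days < 5:
   rating customer  ship_days  item
1       2      Cal          2   mug
2       4      Zoe          3  book
4       4      Zoe          4   mug
8       5      Zoe          2  book
group by customer: mean(ship_days), sum(rating):
          ship_days  rating
customer                   
Cal             2.0       2
Zoe             3.0      13
add column rating_times_ship_days = t['rating'] * t['ship_days']:
          ship_days  rating  rating_times_ship_days
customer                                           
Cal             2.0       2                     4.0
Zoe             3.0      13                    39.0

43.0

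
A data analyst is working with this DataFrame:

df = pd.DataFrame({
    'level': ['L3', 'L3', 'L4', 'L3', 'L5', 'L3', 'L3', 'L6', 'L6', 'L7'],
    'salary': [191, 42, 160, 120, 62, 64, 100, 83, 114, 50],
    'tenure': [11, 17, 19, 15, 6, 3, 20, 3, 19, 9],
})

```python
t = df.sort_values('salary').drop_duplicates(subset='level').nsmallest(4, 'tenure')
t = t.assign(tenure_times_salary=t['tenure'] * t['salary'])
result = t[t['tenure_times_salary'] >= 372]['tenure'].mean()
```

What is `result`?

sort by salary:
  level  salary  tenure
1    L3      42      17
9    L7      50       9
4    L5      62       6
5    L3      64       3
7    L6      83       3
6    L3     100      20
8    L6     114      19
3    L3     120      15
2    L4     160      19
0    L3     191      11
drop duplicate level (keep=first):
  level  salary  tenure
1    L3      42      17
9    L7      50       9
4    L5      62       6
7    L6      83       3
2    L4     160      19
take 4 rows with smallest tenure:
  level  salary  tenure
7    L6      83       3
4    L5      62       6
9    L7      50       9
1    L3      42      17
add column tenure_times_salary = t['tenure'] * t['salary']:
  level  salary  tenure  tenure_times_salary
7    L6      83       3                  249
4    L5      62       6                  372
9    L7      50       9                  450
1    L3      42      17                  714
filter rows where tenure_times_salary >= 372:
  level  salary  tenure  tenure_times_salary
4    L5      62       6                  372
9    L7      50       9                  450
1    L3      42      17                  714
Reading off the mean of column 'tenure', we get 10.6666666667.

10.6666666667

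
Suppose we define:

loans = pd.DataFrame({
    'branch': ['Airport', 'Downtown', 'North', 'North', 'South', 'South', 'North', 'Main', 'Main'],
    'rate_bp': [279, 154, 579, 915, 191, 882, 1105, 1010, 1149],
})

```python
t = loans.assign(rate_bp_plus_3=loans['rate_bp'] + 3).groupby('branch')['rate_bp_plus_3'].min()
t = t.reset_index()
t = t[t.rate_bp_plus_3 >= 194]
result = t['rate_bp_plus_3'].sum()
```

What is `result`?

add column rate_bp_plus_3 = loans['rate_bp'] + 3:
     branch  rate_bp  rate_bp_plus_3
0   Airport      279             282
1  Downtown      154             157
2     North      579             582
3     North      915             918
4     South      191             194
5     South      882             885
6     North     1105            1108
7      Main     1010            1013
8      Main     1149            1152
group by branch, min of rate_bp_plus_3:
branch
Airport      282
Downtown     157
Main        1013
North        582
South        194
Name: rate_bp_plus_3, dtype: int64
reset_index():
     branch  rate_bp_plus_3
0   Airport             282
1  Downtown             157
2      Main            1013
3     North             582
4     South             194
filter rows where rate_bp_plus_3 >= 194:
    branch  rate_bp_plus_3
0  Airport             282
2     Main            1013
3    North             582
4    South             194
Reading off the sum of column 'rate_bp_plus_3', we get 2071.

2071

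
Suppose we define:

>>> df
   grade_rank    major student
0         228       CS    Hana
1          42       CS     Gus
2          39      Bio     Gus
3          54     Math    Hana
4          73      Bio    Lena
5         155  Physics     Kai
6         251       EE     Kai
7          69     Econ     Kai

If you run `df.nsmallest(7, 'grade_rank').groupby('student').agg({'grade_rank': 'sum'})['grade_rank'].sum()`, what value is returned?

take 7 rows with smallest grade_rank:
   grade_rank    major student
2          39      Bio     Gus
1          42       CS     Gus
3          54     Math    Hana
7          69     Econ     Kai
4          73      Bio    Lena
5         155  Physics     Kai
0         228       CS    Hana
group by student, sum of grade_rank:
         grade_rank
student            
Gus              81
Hana            282
Kai             224
Lena             73
Taking the sum of column 'grade_rank' gives 660.

660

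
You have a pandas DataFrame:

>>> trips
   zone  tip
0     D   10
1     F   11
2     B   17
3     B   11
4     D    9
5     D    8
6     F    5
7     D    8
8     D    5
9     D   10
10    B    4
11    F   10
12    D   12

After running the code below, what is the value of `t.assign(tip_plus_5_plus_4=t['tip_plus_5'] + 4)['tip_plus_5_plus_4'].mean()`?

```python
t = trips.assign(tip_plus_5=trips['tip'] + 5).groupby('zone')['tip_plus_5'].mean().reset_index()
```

18.3968253968

add column tip_plus_5 = trips['tip'] + 5:
   zone  tip  tip_plus_5
0     D   10          15
1     F   11          16
2     B   17          22
3     B   11          16
4     D    9          14
5     D    8          13
6     F    5          10
7     D    8          13
8     D    5          10
9     D   10          15
10    B    4           9
11    F   10          15
12    D   12          17
group by zone, mean of tip_plus_5:
zone
B    15.666667
D    13.857143
F    13.666667
Name: tip_plus_5, dtype: float64
reset_index():
  zone  tip_plus_5
0    B   15.666667
1    D   13.857143
2    F   13.666667
add column tip_plus_5_plus_4 = t['tip_plus_5'] + 4:
  zone  tip_plus_5  tip_plus_5_plus_4
0    B   15.666667          19.666667
1    D   13.857143          17.857143
2    F   13.666667          17.666667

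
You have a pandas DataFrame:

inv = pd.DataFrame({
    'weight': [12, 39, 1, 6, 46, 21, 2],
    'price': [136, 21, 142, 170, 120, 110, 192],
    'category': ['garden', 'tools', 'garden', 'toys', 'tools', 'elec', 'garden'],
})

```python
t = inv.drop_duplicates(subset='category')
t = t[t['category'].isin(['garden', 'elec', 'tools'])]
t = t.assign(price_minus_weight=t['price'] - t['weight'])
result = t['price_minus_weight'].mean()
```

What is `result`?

drop duplicate category (keep=first):
   weight  price category
0      12    136   garden
1      39     21    tools
3       6    170     toys
5      21    110     elec
filter rows where category in ['garden', 'elec', 'tools']:
   weight  price category
0      12    136   garden
1      39     21    tools
5      21    110     elec
add column price_minus_weight = t['price'] - t['weight']:
   weight  price category  price_minus_weight
0      12    136   garden                 124
1      39     21    tools                 -18
5      21    110     elec                  89
mean of column 'price_minus_weight' → 65.0

65.0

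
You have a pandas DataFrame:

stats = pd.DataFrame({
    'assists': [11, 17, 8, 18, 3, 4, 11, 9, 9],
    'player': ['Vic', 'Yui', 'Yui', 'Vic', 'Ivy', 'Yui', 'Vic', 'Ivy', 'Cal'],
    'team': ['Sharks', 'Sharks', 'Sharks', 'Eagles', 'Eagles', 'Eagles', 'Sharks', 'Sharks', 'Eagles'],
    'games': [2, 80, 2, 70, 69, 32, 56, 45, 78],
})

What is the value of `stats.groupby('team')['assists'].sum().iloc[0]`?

34

group by team, sum of assists:
team
Eagles    34
Sharks    56
Name: assists, dtype: int64
Then the value at position 0: 34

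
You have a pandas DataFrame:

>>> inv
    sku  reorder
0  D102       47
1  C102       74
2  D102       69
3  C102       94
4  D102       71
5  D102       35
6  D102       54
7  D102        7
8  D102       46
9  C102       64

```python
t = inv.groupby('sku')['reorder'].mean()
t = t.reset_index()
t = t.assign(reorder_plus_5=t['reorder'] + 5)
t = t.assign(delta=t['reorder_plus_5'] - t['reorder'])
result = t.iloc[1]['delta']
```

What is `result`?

5.0

group by sku, mean of reorder:
sku
C102    77.333333
D102    47.000000
Name: reorder, dtype: float64
reset_index():
    sku    reorder
0  C102  77.333333
1  D102  47.000000
add column reorder_plus_5 = t['reorder'] + 5:
    sku    reorder  reorder_plus_5
0  C102  77.333333       82.333333
1  D102  47.000000       52.000000
add column delta = t['reorder_plus_5'] - t['reorder']:
    sku    reorder  reorder_plus_5  delta
0  C102  77.333333       82.333333    5.0
1  D102  47.000000       52.000000    5.0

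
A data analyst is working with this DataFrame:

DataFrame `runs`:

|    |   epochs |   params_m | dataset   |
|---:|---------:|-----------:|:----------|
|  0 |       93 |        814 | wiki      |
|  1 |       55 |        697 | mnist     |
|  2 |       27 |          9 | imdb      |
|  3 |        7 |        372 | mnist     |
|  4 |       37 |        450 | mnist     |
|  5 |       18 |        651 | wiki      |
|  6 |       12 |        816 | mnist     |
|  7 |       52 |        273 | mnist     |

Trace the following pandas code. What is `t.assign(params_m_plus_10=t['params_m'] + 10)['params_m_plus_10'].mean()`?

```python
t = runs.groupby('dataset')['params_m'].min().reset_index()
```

group by dataset, min of params_m:
dataset
imdb       9
mnist    273
wiki     651
Name: params_m, dtype: int64
reset_index():
  dataset  params_m
0    imdb         9
1   mnist       273
2    wiki       651
add column params_m_plus_10 = t['params_m'] + 10:
  dataset  params_m  params_m_plus_10
0    imdb         9                19
1   mnist       273               283
2    wiki       651               661
The mean of column 'params_m_plus_10' is 321.0.

321.0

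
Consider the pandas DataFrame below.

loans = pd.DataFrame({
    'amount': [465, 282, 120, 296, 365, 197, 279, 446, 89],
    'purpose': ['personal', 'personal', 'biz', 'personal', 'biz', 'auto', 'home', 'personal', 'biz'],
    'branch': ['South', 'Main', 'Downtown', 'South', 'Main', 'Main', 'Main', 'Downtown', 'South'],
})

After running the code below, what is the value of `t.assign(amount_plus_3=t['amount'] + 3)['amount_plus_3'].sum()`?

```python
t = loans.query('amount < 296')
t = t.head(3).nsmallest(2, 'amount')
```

filter rows where amount < 296:
   amount   purpose    branch
1     282  personal      Main
2     120       biz  Downtown
5     197      auto      Main
6     279      home      Main
8      89       biz     South
take first 3 rows:
   amount   purpose    branch
1     282  personal      Main
2     120       biz  Downtown
5     197      auto      Main
take 2 rows with smallest amount:
   amount purpose    branch
2     120     biz  Downtown
5     197    auto      Main
add column amount_plus_3 = t['amount'] + 3:
   amount purpose    branch  amount_plus_3
2     120     biz  Downtown            123
5     197    auto      Main            200
Reading off the sum of column 'amount_plus_3', we get 323.

323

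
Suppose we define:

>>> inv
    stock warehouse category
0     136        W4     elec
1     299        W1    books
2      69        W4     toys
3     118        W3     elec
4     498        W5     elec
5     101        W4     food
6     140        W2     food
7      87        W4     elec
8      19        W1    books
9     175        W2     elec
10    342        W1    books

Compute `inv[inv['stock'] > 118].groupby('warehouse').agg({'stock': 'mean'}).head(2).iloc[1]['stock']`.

157.5

filter rows where stock > 118:
    stock warehouse category
0     136        W4     elec
1     299        W1    books
4     498        W5     elec
6     140        W2     food
9     175        W2     elec
10    342        W1    books
group by warehouse, mean of stock:
           stock
warehouse       
W1         320.5
W2         157.5
W4         136.0
W5         498.0
take first 2 rows:
           stock
warehouse       
W1         320.5
W2         157.5
Finally, value at position 1, column 'stock' = 157.5.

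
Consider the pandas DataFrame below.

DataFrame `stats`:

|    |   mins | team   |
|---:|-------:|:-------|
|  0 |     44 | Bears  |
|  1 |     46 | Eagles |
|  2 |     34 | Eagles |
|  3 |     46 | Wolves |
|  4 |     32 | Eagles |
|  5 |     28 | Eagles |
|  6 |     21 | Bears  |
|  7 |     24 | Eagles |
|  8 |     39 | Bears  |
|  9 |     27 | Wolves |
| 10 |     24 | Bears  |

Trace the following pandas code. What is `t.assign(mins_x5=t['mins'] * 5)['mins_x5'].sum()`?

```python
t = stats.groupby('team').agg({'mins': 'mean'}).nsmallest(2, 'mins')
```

324.0

group by team, mean of mins:
        mins
team        
Bears   32.0
Eagles  32.8
Wolves  36.5
take 2 rows with smallest mins:
        mins
team        
Bears   32.0
Eagles  32.8
add column mins_x5 = t['mins'] * 5:
        mins  mins_x5
team                 
Bears   32.0    160.0
Eagles  32.8    164.0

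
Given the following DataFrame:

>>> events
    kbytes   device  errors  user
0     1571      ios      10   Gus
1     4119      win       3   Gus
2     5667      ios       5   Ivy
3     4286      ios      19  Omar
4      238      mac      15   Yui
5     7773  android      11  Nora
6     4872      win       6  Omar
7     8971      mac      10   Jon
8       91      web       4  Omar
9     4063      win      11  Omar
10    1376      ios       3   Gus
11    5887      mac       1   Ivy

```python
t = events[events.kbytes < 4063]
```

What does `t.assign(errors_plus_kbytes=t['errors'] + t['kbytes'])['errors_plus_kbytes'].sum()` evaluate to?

filter rows where kbytes < 4063:
    kbytes device  errors  user
0     1571    ios      10   Gus
4      238    mac      15   Yui
8       91    web       4  Omar
10    1376    ios       3   Gus
add column errors_plus_kbytes = t['errors'] + t['kbytes']:
    kbytes device  errors  user  errors_plus_kbytes
0     1571    ios      10   Gus                1581
4      238    mac      15   Yui                 253
8       91    web       4  Omar                  95
10    1376    ios       3   Gus                1379
The sum of column 'errors_plus_kbytes' is 3308.

3308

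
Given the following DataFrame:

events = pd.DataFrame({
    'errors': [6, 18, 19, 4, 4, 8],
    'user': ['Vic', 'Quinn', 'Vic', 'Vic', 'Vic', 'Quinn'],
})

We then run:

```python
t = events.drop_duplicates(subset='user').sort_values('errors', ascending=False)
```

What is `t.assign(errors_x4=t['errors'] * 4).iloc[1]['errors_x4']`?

24

drop duplicate user (keep=first):
   errors   user
0       6    Vic
1      18  Quinn
sort by errors descending:
   errors   user
1      18  Quinn
0       6    Vic
add column errors_x4 = t['errors'] * 4:
   errors   user  errors_x4
1      18  Quinn         72
0       6    Vic         24
So iloc[1]['errors_x4'] = 24.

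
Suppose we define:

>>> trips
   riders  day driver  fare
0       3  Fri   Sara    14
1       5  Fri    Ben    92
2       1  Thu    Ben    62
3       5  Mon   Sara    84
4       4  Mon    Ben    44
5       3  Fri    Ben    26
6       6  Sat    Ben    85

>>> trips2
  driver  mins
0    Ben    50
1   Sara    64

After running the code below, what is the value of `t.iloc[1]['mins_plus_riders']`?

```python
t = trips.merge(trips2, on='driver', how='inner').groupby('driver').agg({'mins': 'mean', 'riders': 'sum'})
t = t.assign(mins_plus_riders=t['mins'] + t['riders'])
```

merge on 'driver' (how='inner') → 7 rows:
   riders  day driver  fare  mins
0       3  Fri   Sara    14    64
1       5  Fri    Ben    92    50
2       1  Thu    Ben    62    50
3       5  Mon   Sara    84    64
4       4  Mon    Ben    44    50
5       3  Fri    Ben    26    50
6       6  Sat    Ben    85    50
group by driver: mean(mins), sum(riders):
        mins  riders
driver              
Ben     50.0      19
Sara    64.0       8
add column mins_plus_riders = t['mins'] + t['riders']:
        mins  riders  mins_plus_riders
driver                                
Ben     50.0      19              69.0
Sara    64.0       8              72.0

72.0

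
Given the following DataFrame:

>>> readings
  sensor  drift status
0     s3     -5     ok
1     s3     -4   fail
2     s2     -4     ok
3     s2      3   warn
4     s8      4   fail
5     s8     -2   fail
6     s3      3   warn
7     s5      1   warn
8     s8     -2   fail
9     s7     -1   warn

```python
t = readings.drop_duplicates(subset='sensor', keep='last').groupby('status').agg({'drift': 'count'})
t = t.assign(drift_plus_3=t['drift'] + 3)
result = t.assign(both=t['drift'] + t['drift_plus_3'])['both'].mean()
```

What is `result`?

8.0

drop duplicate sensor (keep=last):
  sensor  drift status
3     s2      3   warn
6     s3      3   warn
7     s5      1   warn
8     s8     -2   fail
9     s7     -1   warn
group by status, count of drift:
        drift
status       
fail        1
warn        4
add column drift_plus_3 = t['drift'] + 3:
        drift  drift_plus_3
status                     
fail        1             4
warn        4             7
add column both = t['drift'] + t['drift_plus_3']:
        drift  drift_plus_3  both
status                           
fail        1             4     5
warn        4             7    11
Then the mean of column 'both': 8.0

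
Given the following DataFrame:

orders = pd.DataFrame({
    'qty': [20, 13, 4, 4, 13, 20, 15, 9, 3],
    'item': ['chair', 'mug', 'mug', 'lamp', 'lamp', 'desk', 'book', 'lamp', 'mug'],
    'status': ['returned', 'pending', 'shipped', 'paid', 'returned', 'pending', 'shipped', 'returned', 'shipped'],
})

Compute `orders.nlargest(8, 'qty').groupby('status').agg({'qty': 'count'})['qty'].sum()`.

take 8 rows with largest qty:
   qty   item    status
0   20  chair  returned
5   20   desk   pending
6   15   book   shipped
1   13    mug   pending
4   13   lamp  returned
7    9   lamp  returned
2    4    mug   shipped
3    4   lamp      paid
group by status, count of qty:
          qty
status       
paid        1
pending     2
returned    3
shipped     2
Reading off the sum of column 'qty', we get 8.

8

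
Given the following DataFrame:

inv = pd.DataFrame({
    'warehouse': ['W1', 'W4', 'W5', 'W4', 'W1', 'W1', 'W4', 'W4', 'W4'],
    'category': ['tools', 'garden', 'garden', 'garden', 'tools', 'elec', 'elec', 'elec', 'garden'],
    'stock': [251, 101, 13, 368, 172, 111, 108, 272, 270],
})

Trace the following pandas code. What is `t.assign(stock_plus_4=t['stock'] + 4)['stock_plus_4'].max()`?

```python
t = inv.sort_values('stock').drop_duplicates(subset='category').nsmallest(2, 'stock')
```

112

sort by stock:
  warehouse category  stock
2        W5   garden     13
1        W4   garden    101
6        W4     elec    108
5        W1     elec    111
4        W1    tools    172
0        W1    tools    251
8        W4   garden    270
7        W4     elec    272
3        W4   garden    368
drop duplicate category (keep=first):
  warehouse category  stock
2        W5   garden     13
6        W4     elec    108
4        W1    tools    172
take 2 rows with smallest stock:
  warehouse category  stock
2        W5   garden     13
6        W4     elec    108
add column stock_plus_4 = t['stock'] + 4:
  warehouse category  stock  stock_plus_4
2        W5   garden     13            17
6        W4     elec    108           112
Hence 112.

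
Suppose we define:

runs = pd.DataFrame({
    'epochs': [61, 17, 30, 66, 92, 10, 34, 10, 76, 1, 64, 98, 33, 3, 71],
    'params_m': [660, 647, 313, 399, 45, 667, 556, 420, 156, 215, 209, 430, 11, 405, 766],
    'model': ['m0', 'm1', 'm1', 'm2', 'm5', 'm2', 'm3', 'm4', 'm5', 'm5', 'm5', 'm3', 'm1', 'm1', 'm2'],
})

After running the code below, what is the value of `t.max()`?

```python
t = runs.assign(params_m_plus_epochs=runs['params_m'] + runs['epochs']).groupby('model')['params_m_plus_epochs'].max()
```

add column params_m_plus_epochs = runs['params_m'] + runs['epochs']:
    epochs  params_m model  params_m_plus_epochs
0       61       660    m0                   721
1       17       647    m1                   664
2       30       313    m1                   343
3       66       399    m2                   465
4       92        45    m5                   137
5       10       667    m2                   677
6       34       556    m3                   590
7       10       420    m4                   430
8       76       156    m5                   232
9        1       215    m5                   216
10      64       209    m5                   273
11      98       430    m3                   528
12      33        11    m1                    44
13       3       405    m1                   408
14      71       766    m2                   837
group by model, max of params_m_plus_epochs:
model
m0    721
m1    664
m2    837
m3    590
m4    430
m5    273
Name: params_m_plus_epochs, dtype: int64
Finally, max of the resulting series = 837.

837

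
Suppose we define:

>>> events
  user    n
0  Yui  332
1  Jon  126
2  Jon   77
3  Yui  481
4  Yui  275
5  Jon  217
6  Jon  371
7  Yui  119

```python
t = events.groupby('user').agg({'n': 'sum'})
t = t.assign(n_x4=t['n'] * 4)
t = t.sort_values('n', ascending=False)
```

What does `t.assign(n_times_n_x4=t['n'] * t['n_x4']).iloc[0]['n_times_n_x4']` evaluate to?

group by user, sum of n:
         n
user      
Jon    791
Yui   1207
add column n_x4 = t['n'] * 4:
         n  n_x4
user            
Jon    791  3164
Yui   1207  4828
sort by n descending:
         n  n_x4
user            
Yui   1207  4828
Jon    791  3164
add column n_times_n_x4 = t['n'] * t['n_x4']:
         n  n_x4  n_times_n_x4
user                          
Yui   1207  4828       5827396
Jon    791  3164       2502724
The value at position 0, column 'n_times_n_x4' is 5827396.

5827396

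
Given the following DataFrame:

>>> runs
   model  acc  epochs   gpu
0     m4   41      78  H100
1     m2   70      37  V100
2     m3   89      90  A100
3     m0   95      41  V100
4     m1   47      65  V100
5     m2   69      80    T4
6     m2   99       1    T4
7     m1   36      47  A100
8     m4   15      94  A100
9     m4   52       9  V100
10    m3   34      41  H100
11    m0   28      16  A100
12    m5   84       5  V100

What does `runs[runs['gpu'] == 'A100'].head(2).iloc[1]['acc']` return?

filter rows where gpu == 'A100':
   model  acc  epochs   gpu
2     m3   89      90  A100
7     m1   36      47  A100
8     m4   15      94  A100
11    m0   28      16  A100
take first 2 rows:
  model  acc  epochs   gpu
2    m3   89      90  A100
7    m1   36      47  A100
Hence 36.

36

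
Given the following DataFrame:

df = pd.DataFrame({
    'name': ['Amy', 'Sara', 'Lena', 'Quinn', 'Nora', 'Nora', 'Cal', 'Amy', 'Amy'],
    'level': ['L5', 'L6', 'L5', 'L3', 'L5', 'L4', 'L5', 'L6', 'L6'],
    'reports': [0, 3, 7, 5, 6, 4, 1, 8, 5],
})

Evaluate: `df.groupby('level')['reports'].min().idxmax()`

L3

group by level, min of reports:
level
L3    5
L4    4
L5    0
L6    3
Name: reports, dtype: int64
Finally, label with the largest value = L3.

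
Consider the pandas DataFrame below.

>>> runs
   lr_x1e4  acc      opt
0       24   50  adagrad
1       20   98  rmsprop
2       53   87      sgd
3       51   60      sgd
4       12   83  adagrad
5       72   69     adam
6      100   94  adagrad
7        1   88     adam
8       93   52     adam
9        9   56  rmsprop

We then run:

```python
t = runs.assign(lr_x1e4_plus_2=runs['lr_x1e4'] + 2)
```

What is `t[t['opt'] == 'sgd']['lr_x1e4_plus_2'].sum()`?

add column lr_x1e4_plus_2 = runs['lr_x1e4'] + 2:
   lr_x1e4  acc      opt  lr_x1e4_plus_2
0       24   50  adagrad              26
1       20   98  rmsprop              22
2       53   87      sgd              55
3       51   60      sgd              53
4       12   83  adagrad              14
5       72   69     adam              74
6      100   94  adagrad             102
7        1   88     adam               3
8       93   52     adam              95
9        9   56  rmsprop              11
filter rows where opt == 'sgd':
   lr_x1e4  acc  opt  lr_x1e4_plus_2
2       53   87  sgd              55
3       51   60  sgd              53
Taking the sum of column 'lr_x1e4_plus_2' gives 108.

108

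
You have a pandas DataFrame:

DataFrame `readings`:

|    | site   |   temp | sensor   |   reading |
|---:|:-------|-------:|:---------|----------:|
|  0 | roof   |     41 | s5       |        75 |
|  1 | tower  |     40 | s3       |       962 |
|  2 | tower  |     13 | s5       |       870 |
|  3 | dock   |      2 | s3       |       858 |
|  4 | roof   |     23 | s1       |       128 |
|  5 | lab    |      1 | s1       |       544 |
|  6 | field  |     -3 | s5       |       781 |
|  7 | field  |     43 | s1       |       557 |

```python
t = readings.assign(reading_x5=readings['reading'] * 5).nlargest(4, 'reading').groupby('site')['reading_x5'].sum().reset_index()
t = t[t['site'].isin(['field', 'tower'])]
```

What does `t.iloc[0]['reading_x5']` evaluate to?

3905

add column reading_x5 = readings['reading'] * 5:
    site  temp sensor  reading  reading_x5
0   roof    41     s5       75         375
1  tower    40     s3      962        4810
2  tower    13     s5      870        4350
3   dock     2     s3      858        4290
4   roof    23     s1      128         640
5    lab     1     s1      544        2720
6  field    -3     s5      781        3905
7  field    43     s1      557        2785
take 4 rows with largest reading:
    site  temp sensor  reading  reading_x5
1  tower    40     s3      962        4810
2  tower    13     s5      870        4350
3   dock     2     s3      858        4290
6  field    -3     s5      781        3905
group by site, sum of reading_x5:
site
dock     4290
field    3905
tower    9160
Name: reading_x5, dtype: int64
reset_index():
    site  reading_x5
0   dock        4290
1  field        3905
2  tower        9160
filter rows where site in ['field', 'tower']:
    site  reading_x5
1  field        3905
2  tower        9160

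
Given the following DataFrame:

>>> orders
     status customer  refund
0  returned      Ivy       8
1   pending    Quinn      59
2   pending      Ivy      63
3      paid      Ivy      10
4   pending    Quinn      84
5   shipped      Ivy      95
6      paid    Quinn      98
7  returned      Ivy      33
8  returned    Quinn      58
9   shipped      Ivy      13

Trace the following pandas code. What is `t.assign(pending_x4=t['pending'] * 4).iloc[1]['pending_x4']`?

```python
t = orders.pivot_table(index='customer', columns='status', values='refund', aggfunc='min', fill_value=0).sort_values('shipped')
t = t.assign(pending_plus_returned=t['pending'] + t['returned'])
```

pivot: rows=customer, cols=status, min(refund):
status    paid  pending  returned  shipped
customer                                  
Ivy         10       63         8       13
Quinn       98       59        58        0
sort by shipped:
status    paid  pending  returned  shipped
customer                                  
Quinn       98       59        58        0
Ivy         10       63         8       13
add column pending_plus_returned = t['pending'] + t['returned']:
status    paid  pending  returned  shipped  pending_plus_returned
customer                                                         
Quinn       98       59        58        0                    117
Ivy         10       63         8       13                     71
add column pending_x4 = t['pending'] * 4:
status    paid  pending  returned  shipped  pending_plus_returned  pending_x4
customer                                                                     
Quinn       98       59        58        0                    117         236
Ivy         10       63         8       13                     71         252

252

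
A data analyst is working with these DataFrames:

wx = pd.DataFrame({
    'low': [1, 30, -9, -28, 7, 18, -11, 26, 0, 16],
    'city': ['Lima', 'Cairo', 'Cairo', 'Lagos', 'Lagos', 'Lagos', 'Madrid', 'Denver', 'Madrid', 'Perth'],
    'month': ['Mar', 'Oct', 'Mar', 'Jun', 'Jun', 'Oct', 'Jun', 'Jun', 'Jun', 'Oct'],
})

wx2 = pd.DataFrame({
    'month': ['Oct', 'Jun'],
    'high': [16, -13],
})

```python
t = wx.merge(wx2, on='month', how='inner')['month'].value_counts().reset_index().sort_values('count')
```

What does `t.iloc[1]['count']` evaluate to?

merge on 'month' (how='inner') → 8 rows:
   low    city month  high
0   30   Cairo   Oct    16
1  -28   Lagos   Jun   -13
2    7   Lagos   Jun   -13
3   18   Lagos   Oct    16
4  -11  Madrid   Jun   -13
5   26  Denver   Jun   -13
6    0  Madrid   Jun   -13
7   16   Perth   Oct    16
value_counts of month:
month
Jun    5
Oct    3
Name: count, dtype: int64
reset_index():
  month  count
0   Jun      5
1   Oct      3
sort by count:
  month  count
1   Oct      3
0   Jun      5
The value at position 1, column 'count' is 5.

5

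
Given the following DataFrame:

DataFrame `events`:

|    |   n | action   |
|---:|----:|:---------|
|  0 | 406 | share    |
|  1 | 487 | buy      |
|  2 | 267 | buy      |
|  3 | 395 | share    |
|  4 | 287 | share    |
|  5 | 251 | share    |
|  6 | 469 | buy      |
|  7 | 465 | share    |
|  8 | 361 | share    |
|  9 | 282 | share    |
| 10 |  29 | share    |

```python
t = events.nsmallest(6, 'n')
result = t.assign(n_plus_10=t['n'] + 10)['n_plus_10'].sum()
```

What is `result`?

1537

take 6 rows with smallest n:
      n action
10   29  share
5   251  share
2   267    buy
9   282  share
4   287  share
8   361  share
add column n_plus_10 = t['n'] + 10:
      n action  n_plus_10
10   29  share         39
5   251  share        261
2   267    buy        277
9   282  share        292
4   287  share        297
8   361  share        371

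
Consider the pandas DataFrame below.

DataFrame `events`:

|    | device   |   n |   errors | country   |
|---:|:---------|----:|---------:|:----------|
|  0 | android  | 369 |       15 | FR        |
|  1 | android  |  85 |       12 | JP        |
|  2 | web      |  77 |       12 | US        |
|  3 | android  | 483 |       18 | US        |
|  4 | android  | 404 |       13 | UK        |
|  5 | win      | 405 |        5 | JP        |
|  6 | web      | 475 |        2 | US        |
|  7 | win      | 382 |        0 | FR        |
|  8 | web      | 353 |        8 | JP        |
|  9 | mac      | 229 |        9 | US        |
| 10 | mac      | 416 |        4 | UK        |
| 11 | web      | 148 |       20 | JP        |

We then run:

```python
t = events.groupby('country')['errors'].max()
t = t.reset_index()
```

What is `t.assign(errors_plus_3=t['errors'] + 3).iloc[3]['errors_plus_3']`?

21

group by country, max of errors:
country
FR    15
JP    20
UK    13
US    18
Name: errors, dtype: int64
reset_index():
  country  errors
0      FR      15
1      JP      20
2      UK      13
3      US      18
add column errors_plus_3 = t['errors'] + 3:
  country  errors  errors_plus_3
0      FR      15             18
1      JP      20             23
2      UK      13             16
3      US      18             21
Reading off the value at position 3, column 'errors_plus_3', we get 21.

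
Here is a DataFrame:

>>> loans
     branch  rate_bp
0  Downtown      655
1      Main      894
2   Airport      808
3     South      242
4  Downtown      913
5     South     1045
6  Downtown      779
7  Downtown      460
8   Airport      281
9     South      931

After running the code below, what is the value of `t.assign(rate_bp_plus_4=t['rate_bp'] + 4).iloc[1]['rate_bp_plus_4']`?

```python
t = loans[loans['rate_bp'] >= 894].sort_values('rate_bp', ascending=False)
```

935

filter rows where rate_bp >= 894:
     branch  rate_bp
1      Main      894
4  Downtown      913
5     South     1045
9     South      931
sort by rate_bp descending:
     branch  rate_bp
5     South     1045
9     South      931
4  Downtown      913
1      Main      894
add column rate_bp_plus_4 = t['rate_bp'] + 4:
     branch  rate_bp  rate_bp_plus_4
5     South     1045            1049
9     South      931             935
4  Downtown      913             917
1      Main      894             898
Taking the value at position 1, column 'rate_bp_plus_4' gives 935.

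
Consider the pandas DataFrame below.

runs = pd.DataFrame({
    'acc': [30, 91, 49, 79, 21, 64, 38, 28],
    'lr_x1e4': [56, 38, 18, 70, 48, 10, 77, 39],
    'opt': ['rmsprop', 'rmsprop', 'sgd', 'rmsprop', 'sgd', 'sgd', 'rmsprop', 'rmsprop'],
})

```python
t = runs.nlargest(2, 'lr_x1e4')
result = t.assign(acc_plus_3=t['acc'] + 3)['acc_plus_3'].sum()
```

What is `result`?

take 2 rows with largest lr_x1e4:
   acc  lr_x1e4      opt
6   38       77  rmsprop
3   79       70  rmsprop
add column acc_plus_3 = t['acc'] + 3:
   acc  lr_x1e4      opt  acc_plus_3
6   38       77  rmsprop          41
3   79       70  rmsprop          82
The sum of column 'acc_plus_3' is 123.

123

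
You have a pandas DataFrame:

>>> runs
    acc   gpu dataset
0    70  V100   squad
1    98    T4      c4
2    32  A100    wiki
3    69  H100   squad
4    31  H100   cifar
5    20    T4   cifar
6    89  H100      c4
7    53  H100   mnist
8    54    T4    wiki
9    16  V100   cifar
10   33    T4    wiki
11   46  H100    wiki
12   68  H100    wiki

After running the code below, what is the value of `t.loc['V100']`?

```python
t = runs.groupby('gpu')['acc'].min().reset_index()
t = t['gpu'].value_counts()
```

1

group by gpu, min of acc:
gpu
A100    32
H100    31
T4      20
V100    16
Name: acc, dtype: int64
reset_index():
    gpu  acc
0  A100   32
1  H100   31
2    T4   20
3  V100   16
value_counts of gpu:
gpu
A100    1
H100    1
T4      1
V100    1
Name: count, dtype: int64
value at index 'V100' → 1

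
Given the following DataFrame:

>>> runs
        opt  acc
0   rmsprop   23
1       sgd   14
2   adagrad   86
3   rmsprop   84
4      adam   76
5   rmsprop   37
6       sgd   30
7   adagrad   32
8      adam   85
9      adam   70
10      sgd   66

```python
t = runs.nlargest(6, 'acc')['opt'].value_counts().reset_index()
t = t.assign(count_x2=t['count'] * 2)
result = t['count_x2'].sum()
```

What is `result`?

take 6 rows with largest acc:
        opt  acc
2   adagrad   86
8      adam   85
3   rmsprop   84
4      adam   76
9      adam   70
10      sgd   66
value_counts of opt:
opt
adam       3
adagrad    1
rmsprop    1
sgd        1
Name: count, dtype: int64
reset_index():
       opt  count
0     adam      3
1  adagrad      1
2  rmsprop      1
3      sgd      1
add column count_x2 = t['count'] * 2:
       opt  count  count_x2
0     adam      3         6
1  adagrad      1         2
2  rmsprop      1         2
3      sgd      1         2

12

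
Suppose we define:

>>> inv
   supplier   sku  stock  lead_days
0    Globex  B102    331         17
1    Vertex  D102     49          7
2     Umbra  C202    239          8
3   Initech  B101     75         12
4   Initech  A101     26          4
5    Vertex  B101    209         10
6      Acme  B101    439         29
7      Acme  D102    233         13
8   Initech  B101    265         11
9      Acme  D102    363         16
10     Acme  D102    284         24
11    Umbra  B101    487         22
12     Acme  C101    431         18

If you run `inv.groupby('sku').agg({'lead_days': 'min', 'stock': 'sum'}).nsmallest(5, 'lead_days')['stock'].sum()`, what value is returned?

group by sku: min(lead_days), sum(stock):
      lead_days  stock
sku                   
A101          4     26
B101         10   1475
B102         17    331
C101         18    431
C202          8    239
D102          7    929
take 5 rows with smallest lead_days:
      lead_days  stock
sku                   
A101          4     26
D102          7    929
C202          8    239
B101         10   1475
B102         17    331

3000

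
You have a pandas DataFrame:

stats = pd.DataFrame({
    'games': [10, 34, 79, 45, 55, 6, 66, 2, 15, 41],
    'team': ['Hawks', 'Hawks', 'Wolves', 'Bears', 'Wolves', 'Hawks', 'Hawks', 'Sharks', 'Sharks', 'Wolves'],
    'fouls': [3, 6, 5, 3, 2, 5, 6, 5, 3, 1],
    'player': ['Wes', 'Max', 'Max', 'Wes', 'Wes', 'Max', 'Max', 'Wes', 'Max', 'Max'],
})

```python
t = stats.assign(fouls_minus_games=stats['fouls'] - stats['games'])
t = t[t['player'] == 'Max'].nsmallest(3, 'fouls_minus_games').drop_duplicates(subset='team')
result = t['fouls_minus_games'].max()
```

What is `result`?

-60

add column fouls_minus_games = stats['fouls'] - stats['games']:
   games    team  fouls player  fouls_minus_games
0     10   Hawks      3    Wes                 -7
1     34   Hawks      6    Max                -28
2     79  Wolves      5    Max                -74
3     45   Bears      3    Wes                -42
4     55  Wolves      2    Wes                -53
5      6   Hawks      5    Max                 -1
6     66   Hawks      6    Max                -60
7      2  Sharks      5    Wes                  3
8     15  Sharks      3    Max                -12
9     41  Wolves      1    Max                -40
filter rows where player == 'Max':
   games    team  fouls player  fouls_minus_games
1     34   Hawks      6    Max                -28
2     79  Wolves      5    Max                -74
5      6   Hawks      5    Max                 -1
6     66   Hawks      6    Max                -60
8     15  Sharks      3    Max                -12
9     41  Wolves      1    Max                -40
take 3 rows with smallest fouls_minus_games:
   games    team  fouls player  fouls_minus_games
2     79  Wolves      5    Max                -74
6     66   Hawks      6    Max                -60
9     41  Wolves      1    Max                -40
drop duplicate team (keep=first):
   games    team  fouls player  fouls_minus_games
2     79  Wolves      5    Max                -74
6     66   Hawks      6    Max                -60
Reading off the max of column 'fouls_minus_games', we get -60.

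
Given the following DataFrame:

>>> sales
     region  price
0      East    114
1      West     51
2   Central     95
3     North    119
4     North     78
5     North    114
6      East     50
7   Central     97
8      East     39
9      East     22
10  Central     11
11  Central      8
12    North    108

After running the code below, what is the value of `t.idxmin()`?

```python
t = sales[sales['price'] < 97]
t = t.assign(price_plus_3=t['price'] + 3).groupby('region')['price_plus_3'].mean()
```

filter rows where price < 97:
     region  price
1      West     51
2   Central     95
4     North     78
6      East     50
8      East     39
9      East     22
10  Central     11
11  Central      8
add column price_plus_3 = t['price'] + 3:
     region  price  price_plus_3
1      West     51            54
2   Central     95            98
4     North     78            81
6      East     50            53
8      East     39            42
9      East     22            25
10  Central     11            14
11  Central      8            11
group by region, mean of price_plus_3:
region
Central    41.0
East       40.0
North      81.0
West       54.0
Name: price_plus_3, dtype: float64

East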